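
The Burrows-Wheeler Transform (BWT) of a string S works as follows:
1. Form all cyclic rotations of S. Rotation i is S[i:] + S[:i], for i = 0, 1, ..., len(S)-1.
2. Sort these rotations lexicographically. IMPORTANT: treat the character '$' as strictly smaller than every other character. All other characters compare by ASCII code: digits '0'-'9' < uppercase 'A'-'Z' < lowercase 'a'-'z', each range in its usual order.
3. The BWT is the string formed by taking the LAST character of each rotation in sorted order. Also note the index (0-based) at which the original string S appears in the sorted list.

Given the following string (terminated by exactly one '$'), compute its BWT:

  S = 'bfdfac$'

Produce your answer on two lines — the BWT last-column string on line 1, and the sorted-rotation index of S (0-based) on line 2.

All 7 rotations (rotation i = S[i:]+S[:i]):
  rot[0] = bfdfac$
  rot[1] = fdfac$b
  rot[2] = dfac$bf
  rot[3] = fac$bfd
  rot[4] = ac$bfdf
  rot[5] = c$bfdfa
  rot[6] = $bfdfac
Sorted (with $ < everything):
  sorted[0] = $bfdfac  (last char: 'c')
  sorted[1] = ac$bfdf  (last char: 'f')
  sorted[2] = bfdfac$  (last char: '$')
  sorted[3] = c$bfdfa  (last char: 'a')
  sorted[4] = dfac$bf  (last char: 'f')
  sorted[5] = fac$bfd  (last char: 'd')
  sorted[6] = fdfac$b  (last char: 'b')
Last column: cf$afdb
Original string S is at sorted index 2

Answer: cf$afdb
2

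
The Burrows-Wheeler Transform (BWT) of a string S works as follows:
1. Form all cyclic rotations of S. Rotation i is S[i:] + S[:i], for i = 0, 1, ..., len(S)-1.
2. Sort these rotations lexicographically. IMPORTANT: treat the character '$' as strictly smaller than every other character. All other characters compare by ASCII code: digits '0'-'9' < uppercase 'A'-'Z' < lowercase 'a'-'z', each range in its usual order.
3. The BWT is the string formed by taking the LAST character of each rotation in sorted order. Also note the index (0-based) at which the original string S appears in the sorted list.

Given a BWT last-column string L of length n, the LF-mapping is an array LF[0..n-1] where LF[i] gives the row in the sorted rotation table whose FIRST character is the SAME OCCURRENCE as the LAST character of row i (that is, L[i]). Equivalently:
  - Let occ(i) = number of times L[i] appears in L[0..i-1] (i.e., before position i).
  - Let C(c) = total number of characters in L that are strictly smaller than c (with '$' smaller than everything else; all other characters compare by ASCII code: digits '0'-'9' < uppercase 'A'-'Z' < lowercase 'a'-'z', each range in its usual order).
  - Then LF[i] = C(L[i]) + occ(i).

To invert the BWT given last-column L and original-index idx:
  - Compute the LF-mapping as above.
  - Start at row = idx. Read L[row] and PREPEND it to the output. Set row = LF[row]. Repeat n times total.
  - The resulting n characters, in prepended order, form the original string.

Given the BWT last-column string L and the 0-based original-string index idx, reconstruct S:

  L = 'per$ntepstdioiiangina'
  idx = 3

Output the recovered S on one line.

Answer: disintegrationpineap$

Derivation:
LF mapping: 15 4 17 0 11 19 5 16 18 20 3 7 14 8 9 1 12 6 10 13 2
Walk LF starting at row 3, prepending L[row]:
  step 1: row=3, L[3]='$', prepend. Next row=LF[3]=0
  step 2: row=0, L[0]='p', prepend. Next row=LF[0]=15
  step 3: row=15, L[15]='a', prepend. Next row=LF[15]=1
  step 4: row=1, L[1]='e', prepend. Next row=LF[1]=4
  step 5: row=4, L[4]='n', prepend. Next row=LF[4]=11
  step 6: row=11, L[11]='i', prepend. Next row=LF[11]=7
  step 7: row=7, L[7]='p', prepend. Next row=LF[7]=16
  step 8: row=16, L[16]='n', prepend. Next row=LF[16]=12
  step 9: row=12, L[12]='o', prepend. Next row=LF[12]=14
  step 10: row=14, L[14]='i', prepend. Next row=LF[14]=9
  step 11: row=9, L[9]='t', prepend. Next row=LF[9]=20
  step 12: row=20, L[20]='a', prepend. Next row=LF[20]=2
  step 13: row=2, L[2]='r', prepend. Next row=LF[2]=17
  step 14: row=17, L[17]='g', prepend. Next row=LF[17]=6
  step 15: row=6, L[6]='e', prepend. Next row=LF[6]=5
  step 16: row=5, L[5]='t', prepend. Next row=LF[5]=19
  step 17: row=19, L[19]='n', prepend. Next row=LF[19]=13
  step 18: row=13, L[13]='i', prepend. Next row=LF[13]=8
  step 19: row=8, L[8]='s', prepend. Next row=LF[8]=18
  step 20: row=18, L[18]='i', prepend. Next row=LF[18]=10
  step 21: row=10, L[10]='d', prepend. Next row=LF[10]=3
Reversed output: disintegrationpineap$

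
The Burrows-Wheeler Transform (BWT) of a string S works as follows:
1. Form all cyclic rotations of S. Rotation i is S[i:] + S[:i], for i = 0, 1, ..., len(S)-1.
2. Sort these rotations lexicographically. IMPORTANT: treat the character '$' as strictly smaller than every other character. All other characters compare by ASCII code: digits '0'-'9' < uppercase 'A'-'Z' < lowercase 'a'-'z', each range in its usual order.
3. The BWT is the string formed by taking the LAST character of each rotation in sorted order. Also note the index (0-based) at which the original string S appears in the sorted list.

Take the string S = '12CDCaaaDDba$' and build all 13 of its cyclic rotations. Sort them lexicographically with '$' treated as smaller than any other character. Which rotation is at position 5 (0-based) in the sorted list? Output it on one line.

All 13 rotations (rotation i = S[i:]+S[:i]):
  rot[0] = 12CDCaaaDDba$
  rot[1] = 2CDCaaaDDba$1
  rot[2] = CDCaaaDDba$12
  rot[3] = DCaaaDDba$12C
  rot[4] = CaaaDDba$12CD
  rot[5] = aaaDDba$12CDC
  rot[6] = aaDDba$12CDCa
  rot[7] = aDDba$12CDCaa
  rot[8] = DDba$12CDCaaa
  rot[9] = Dba$12CDCaaaD
  rot[10] = ba$12CDCaaaDD
  rot[11] = a$12CDCaaaDDb
  rot[12] = $12CDCaaaDDba
Sorted (with $ < everything):
  sorted[0] = $12CDCaaaDDba
  sorted[1] = 12CDCaaaDDba$
  sorted[2] = 2CDCaaaDDba$1
  sorted[3] = CDCaaaDDba$12
  sorted[4] = CaaaDDba$12CD
  sorted[5] = DCaaaDDba$12C
  sorted[6] = DDba$12CDCaaa
  sorted[7] = Dba$12CDCaaaD
  sorted[8] = a$12CDCaaaDDb
  sorted[9] = aDDba$12CDCaa
  sorted[10] = aaDDba$12CDCa
  sorted[11] = aaaDDba$12CDC
  sorted[12] = ba$12CDCaaaDD
sorted[5] = DCaaaDDba$12C

Answer: DCaaaDDba$12C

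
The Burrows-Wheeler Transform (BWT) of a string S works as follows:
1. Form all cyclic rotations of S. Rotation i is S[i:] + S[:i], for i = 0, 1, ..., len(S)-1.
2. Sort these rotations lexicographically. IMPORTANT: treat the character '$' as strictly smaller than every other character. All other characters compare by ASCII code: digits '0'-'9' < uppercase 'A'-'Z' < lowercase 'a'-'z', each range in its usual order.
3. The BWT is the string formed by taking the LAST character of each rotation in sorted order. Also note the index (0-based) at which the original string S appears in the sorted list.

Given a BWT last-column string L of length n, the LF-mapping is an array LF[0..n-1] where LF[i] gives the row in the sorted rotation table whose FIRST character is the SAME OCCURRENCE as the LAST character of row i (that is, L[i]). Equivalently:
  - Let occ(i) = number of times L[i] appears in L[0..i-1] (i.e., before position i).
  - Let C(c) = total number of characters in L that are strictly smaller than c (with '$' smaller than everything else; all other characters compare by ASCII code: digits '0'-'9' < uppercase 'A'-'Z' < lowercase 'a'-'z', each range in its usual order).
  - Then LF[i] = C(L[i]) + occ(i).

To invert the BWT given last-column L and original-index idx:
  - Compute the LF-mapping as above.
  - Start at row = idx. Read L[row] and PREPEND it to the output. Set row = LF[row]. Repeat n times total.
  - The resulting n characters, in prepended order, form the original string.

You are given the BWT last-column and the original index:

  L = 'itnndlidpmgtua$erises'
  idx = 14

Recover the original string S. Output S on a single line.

LF mapping: 7 18 12 13 2 10 8 3 14 11 6 19 20 1 0 4 15 9 16 5 17
Walk LF starting at row 14, prepending L[row]:
  step 1: row=14, L[14]='$', prepend. Next row=LF[14]=0
  step 2: row=0, L[0]='i', prepend. Next row=LF[0]=7
  step 3: row=7, L[7]='d', prepend. Next row=LF[7]=3
  step 4: row=3, L[3]='n', prepend. Next row=LF[3]=13
  step 5: row=13, L[13]='a', prepend. Next row=LF[13]=1
  step 6: row=1, L[1]='t', prepend. Next row=LF[1]=18
  step 7: row=18, L[18]='s', prepend. Next row=LF[18]=16
  step 8: row=16, L[16]='r', prepend. Next row=LF[16]=15
  step 9: row=15, L[15]='e', prepend. Next row=LF[15]=4
  step 10: row=4, L[4]='d', prepend. Next row=LF[4]=2
  step 11: row=2, L[2]='n', prepend. Next row=LF[2]=12
  step 12: row=12, L[12]='u', prepend. Next row=LF[12]=20
  step 13: row=20, L[20]='s', prepend. Next row=LF[20]=17
  step 14: row=17, L[17]='i', prepend. Next row=LF[17]=9
  step 15: row=9, L[9]='m', prepend. Next row=LF[9]=11
  step 16: row=11, L[11]='t', prepend. Next row=LF[11]=19
  step 17: row=19, L[19]='e', prepend. Next row=LF[19]=5
  step 18: row=5, L[5]='l', prepend. Next row=LF[5]=10
  step 19: row=10, L[10]='g', prepend. Next row=LF[10]=6
  step 20: row=6, L[6]='i', prepend. Next row=LF[6]=8
  step 21: row=8, L[8]='p', prepend. Next row=LF[8]=14
Reversed output: pigletmisunderstandi$

Answer: pigletmisunderstandi$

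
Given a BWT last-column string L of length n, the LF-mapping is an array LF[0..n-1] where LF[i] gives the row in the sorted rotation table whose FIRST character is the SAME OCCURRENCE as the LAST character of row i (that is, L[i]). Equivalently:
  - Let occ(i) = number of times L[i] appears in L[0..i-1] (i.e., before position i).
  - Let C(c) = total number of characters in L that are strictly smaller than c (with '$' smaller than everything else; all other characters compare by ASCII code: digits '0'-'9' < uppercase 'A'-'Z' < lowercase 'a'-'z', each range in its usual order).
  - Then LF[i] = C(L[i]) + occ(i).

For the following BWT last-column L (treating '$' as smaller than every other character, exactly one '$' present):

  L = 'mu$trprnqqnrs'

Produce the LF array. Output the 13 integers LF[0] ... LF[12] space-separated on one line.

Answer: 1 12 0 11 7 4 8 2 5 6 3 9 10

Derivation:
Char counts: '$':1, 'm':1, 'n':2, 'p':1, 'q':2, 'r':3, 's':1, 't':1, 'u':1
C (first-col start): C('$')=0, C('m')=1, C('n')=2, C('p')=4, C('q')=5, C('r')=7, C('s')=10, C('t')=11, C('u')=12
L[0]='m': occ=0, LF[0]=C('m')+0=1+0=1
L[1]='u': occ=0, LF[1]=C('u')+0=12+0=12
L[2]='$': occ=0, LF[2]=C('$')+0=0+0=0
L[3]='t': occ=0, LF[3]=C('t')+0=11+0=11
L[4]='r': occ=0, LF[4]=C('r')+0=7+0=7
L[5]='p': occ=0, LF[5]=C('p')+0=4+0=4
L[6]='r': occ=1, LF[6]=C('r')+1=7+1=8
L[7]='n': occ=0, LF[7]=C('n')+0=2+0=2
L[8]='q': occ=0, LF[8]=C('q')+0=5+0=5
L[9]='q': occ=1, LF[9]=C('q')+1=5+1=6
L[10]='n': occ=1, LF[10]=C('n')+1=2+1=3
L[11]='r': occ=2, LF[11]=C('r')+2=7+2=9
L[12]='s': occ=0, LF[12]=C('s')+0=10+0=10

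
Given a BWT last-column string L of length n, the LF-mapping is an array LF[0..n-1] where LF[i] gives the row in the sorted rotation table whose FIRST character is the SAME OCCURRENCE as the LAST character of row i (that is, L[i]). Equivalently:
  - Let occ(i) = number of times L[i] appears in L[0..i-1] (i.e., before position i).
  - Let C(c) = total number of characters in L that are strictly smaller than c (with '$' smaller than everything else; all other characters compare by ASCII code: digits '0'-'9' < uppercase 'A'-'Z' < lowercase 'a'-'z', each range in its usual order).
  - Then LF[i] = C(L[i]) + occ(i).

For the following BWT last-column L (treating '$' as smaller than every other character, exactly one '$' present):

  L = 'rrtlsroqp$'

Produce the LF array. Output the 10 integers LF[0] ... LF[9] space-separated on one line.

Char counts: '$':1, 'l':1, 'o':1, 'p':1, 'q':1, 'r':3, 's':1, 't':1
C (first-col start): C('$')=0, C('l')=1, C('o')=2, C('p')=3, C('q')=4, C('r')=5, C('s')=8, C('t')=9
L[0]='r': occ=0, LF[0]=C('r')+0=5+0=5
L[1]='r': occ=1, LF[1]=C('r')+1=5+1=6
L[2]='t': occ=0, LF[2]=C('t')+0=9+0=9
L[3]='l': occ=0, LF[3]=C('l')+0=1+0=1
L[4]='s': occ=0, LF[4]=C('s')+0=8+0=8
L[5]='r': occ=2, LF[5]=C('r')+2=5+2=7
L[6]='o': occ=0, LF[6]=C('o')+0=2+0=2
L[7]='q': occ=0, LF[7]=C('q')+0=4+0=4
L[8]='p': occ=0, LF[8]=C('p')+0=3+0=3
L[9]='$': occ=0, LF[9]=C('$')+0=0+0=0

Answer: 5 6 9 1 8 7 2 4 3 0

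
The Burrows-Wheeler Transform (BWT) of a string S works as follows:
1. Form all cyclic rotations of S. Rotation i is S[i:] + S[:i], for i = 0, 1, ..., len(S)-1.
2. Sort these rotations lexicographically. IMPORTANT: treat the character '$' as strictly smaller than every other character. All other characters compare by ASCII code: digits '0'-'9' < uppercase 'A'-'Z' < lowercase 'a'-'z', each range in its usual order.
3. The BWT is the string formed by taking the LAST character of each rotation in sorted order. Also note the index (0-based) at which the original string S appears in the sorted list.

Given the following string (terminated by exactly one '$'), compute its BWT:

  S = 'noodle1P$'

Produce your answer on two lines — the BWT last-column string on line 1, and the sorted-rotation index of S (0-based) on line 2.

Answer: Pe1old$on
6

Derivation:
All 9 rotations (rotation i = S[i:]+S[:i]):
  rot[0] = noodle1P$
  rot[1] = oodle1P$n
  rot[2] = odle1P$no
  rot[3] = dle1P$noo
  rot[4] = le1P$nood
  rot[5] = e1P$noodl
  rot[6] = 1P$noodle
  rot[7] = P$noodle1
  rot[8] = $noodle1P
Sorted (with $ < everything):
  sorted[0] = $noodle1P  (last char: 'P')
  sorted[1] = 1P$noodle  (last char: 'e')
  sorted[2] = P$noodle1  (last char: '1')
  sorted[3] = dle1P$noo  (last char: 'o')
  sorted[4] = e1P$noodl  (last char: 'l')
  sorted[5] = le1P$nood  (last char: 'd')
  sorted[6] = noodle1P$  (last char: '$')
  sorted[7] = odle1P$no  (last char: 'o')
  sorted[8] = oodle1P$n  (last char: 'n')
Last column: Pe1old$on
Original string S is at sorted index 6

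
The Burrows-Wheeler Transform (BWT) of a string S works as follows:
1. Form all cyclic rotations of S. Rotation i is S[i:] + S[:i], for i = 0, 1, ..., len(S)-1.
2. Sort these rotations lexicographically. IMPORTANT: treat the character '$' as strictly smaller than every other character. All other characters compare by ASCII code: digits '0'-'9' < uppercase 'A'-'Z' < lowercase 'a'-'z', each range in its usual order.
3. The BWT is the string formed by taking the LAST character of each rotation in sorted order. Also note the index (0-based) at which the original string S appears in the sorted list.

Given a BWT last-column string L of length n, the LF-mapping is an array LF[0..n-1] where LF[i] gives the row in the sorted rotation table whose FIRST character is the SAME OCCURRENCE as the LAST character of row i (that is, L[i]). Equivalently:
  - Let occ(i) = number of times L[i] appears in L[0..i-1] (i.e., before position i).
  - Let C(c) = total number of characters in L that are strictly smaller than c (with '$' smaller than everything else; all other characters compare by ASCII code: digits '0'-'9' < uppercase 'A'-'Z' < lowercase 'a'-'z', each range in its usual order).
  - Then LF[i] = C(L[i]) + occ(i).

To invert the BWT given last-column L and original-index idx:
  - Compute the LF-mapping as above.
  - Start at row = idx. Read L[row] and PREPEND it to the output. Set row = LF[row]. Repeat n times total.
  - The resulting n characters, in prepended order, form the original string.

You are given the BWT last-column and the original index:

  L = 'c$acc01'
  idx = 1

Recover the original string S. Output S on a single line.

LF mapping: 4 0 3 5 6 1 2
Walk LF starting at row 1, prepending L[row]:
  step 1: row=1, L[1]='$', prepend. Next row=LF[1]=0
  step 2: row=0, L[0]='c', prepend. Next row=LF[0]=4
  step 3: row=4, L[4]='c', prepend. Next row=LF[4]=6
  step 4: row=6, L[6]='1', prepend. Next row=LF[6]=2
  step 5: row=2, L[2]='a', prepend. Next row=LF[2]=3
  step 6: row=3, L[3]='c', prepend. Next row=LF[3]=5
  step 7: row=5, L[5]='0', prepend. Next row=LF[5]=1
Reversed output: 0ca1cc$

Answer: 0ca1cc$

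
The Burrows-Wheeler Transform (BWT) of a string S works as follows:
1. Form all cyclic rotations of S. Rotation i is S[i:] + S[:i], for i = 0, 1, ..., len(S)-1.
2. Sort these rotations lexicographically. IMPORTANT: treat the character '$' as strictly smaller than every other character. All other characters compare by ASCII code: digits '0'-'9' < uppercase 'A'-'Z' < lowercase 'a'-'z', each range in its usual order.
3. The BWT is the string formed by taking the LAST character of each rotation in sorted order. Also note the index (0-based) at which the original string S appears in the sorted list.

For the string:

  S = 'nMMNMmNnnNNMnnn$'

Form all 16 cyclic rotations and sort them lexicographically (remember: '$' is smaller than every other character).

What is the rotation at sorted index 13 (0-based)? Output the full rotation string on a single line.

Answer: nn$nMMNMmNnnNNMn

Derivation:
All 16 rotations (rotation i = S[i:]+S[:i]):
  rot[0] = nMMNMmNnnNNMnnn$
  rot[1] = MMNMmNnnNNMnnn$n
  rot[2] = MNMmNnnNNMnnn$nM
  rot[3] = NMmNnnNNMnnn$nMM
  rot[4] = MmNnnNNMnnn$nMMN
  rot[5] = mNnnNNMnnn$nMMNM
  rot[6] = NnnNNMnnn$nMMNMm
  rot[7] = nnNNMnnn$nMMNMmN
  rot[8] = nNNMnnn$nMMNMmNn
  rot[9] = NNMnnn$nMMNMmNnn
  rot[10] = NMnnn$nMMNMmNnnN
  rot[11] = Mnnn$nMMNMmNnnNN
  rot[12] = nnn$nMMNMmNnnNNM
  rot[13] = nn$nMMNMmNnnNNMn
  rot[14] = n$nMMNMmNnnNNMnn
  rot[15] = $nMMNMmNnnNNMnnn
Sorted (with $ < everything):
  sorted[0] = $nMMNMmNnnNNMnnn
  sorted[1] = MMNMmNnnNNMnnn$n
  sorted[2] = MNMmNnnNNMnnn$nM
  sorted[3] = MmNnnNNMnnn$nMMN
  sorted[4] = Mnnn$nMMNMmNnnNN
  sorted[5] = NMmNnnNNMnnn$nMM
  sorted[6] = NMnnn$nMMNMmNnnN
  sorted[7] = NNMnnn$nMMNMmNnn
  sorted[8] = NnnNNMnnn$nMMNMm
  sorted[9] = mNnnNNMnnn$nMMNM
  sorted[10] = n$nMMNMmNnnNNMnn
  sorted[11] = nMMNMmNnnNNMnnn$
  sorted[12] = nNNMnnn$nMMNMmNn
  sorted[13] = nn$nMMNMmNnnNNMn
  sorted[14] = nnNNMnnn$nMMNMmN
  sorted[15] = nnn$nMMNMmNnnNNM
sorted[13] = nn$nMMNMmNnnNNMn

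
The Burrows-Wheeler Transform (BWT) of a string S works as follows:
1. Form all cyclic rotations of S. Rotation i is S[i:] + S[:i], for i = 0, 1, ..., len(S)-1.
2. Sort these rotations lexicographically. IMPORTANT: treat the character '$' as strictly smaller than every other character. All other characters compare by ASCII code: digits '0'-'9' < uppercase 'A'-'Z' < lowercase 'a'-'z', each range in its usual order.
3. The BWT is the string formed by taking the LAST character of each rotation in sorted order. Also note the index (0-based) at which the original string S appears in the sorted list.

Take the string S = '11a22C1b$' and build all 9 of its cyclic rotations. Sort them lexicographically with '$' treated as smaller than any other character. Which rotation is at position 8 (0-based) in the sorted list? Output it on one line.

All 9 rotations (rotation i = S[i:]+S[:i]):
  rot[0] = 11a22C1b$
  rot[1] = 1a22C1b$1
  rot[2] = a22C1b$11
  rot[3] = 22C1b$11a
  rot[4] = 2C1b$11a2
  rot[5] = C1b$11a22
  rot[6] = 1b$11a22C
  rot[7] = b$11a22C1
  rot[8] = $11a22C1b
Sorted (with $ < everything):
  sorted[0] = $11a22C1b
  sorted[1] = 11a22C1b$
  sorted[2] = 1a22C1b$1
  sorted[3] = 1b$11a22C
  sorted[4] = 22C1b$11a
  sorted[5] = 2C1b$11a2
  sorted[6] = C1b$11a22
  sorted[7] = a22C1b$11
  sorted[8] = b$11a22C1
sorted[8] = b$11a22C1

Answer: b$11a22C1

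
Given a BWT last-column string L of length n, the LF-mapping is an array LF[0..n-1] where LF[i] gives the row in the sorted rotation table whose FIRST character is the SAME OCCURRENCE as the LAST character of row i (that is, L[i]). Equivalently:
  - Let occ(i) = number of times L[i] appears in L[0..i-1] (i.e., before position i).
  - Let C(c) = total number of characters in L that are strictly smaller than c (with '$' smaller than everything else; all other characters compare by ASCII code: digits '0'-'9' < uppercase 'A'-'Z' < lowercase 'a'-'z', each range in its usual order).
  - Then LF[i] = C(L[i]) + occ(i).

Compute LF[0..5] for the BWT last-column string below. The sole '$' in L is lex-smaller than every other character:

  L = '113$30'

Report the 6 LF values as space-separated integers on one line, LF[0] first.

Char counts: '$':1, '0':1, '1':2, '3':2
C (first-col start): C('$')=0, C('0')=1, C('1')=2, C('3')=4
L[0]='1': occ=0, LF[0]=C('1')+0=2+0=2
L[1]='1': occ=1, LF[1]=C('1')+1=2+1=3
L[2]='3': occ=0, LF[2]=C('3')+0=4+0=4
L[3]='$': occ=0, LF[3]=C('$')+0=0+0=0
L[4]='3': occ=1, LF[4]=C('3')+1=4+1=5
L[5]='0': occ=0, LF[5]=C('0')+0=1+0=1

Answer: 2 3 4 0 5 1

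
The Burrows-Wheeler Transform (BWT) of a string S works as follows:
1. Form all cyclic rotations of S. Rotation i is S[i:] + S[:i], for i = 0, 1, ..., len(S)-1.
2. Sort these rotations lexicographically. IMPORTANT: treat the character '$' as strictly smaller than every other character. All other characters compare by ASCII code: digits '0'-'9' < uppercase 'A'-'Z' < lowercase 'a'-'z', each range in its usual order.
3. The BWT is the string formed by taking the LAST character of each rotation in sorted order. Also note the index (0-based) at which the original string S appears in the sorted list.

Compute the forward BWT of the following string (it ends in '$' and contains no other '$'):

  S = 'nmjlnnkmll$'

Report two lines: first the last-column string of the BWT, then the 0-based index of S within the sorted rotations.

Answer: lmnlmjnkn$l
9

Derivation:
All 11 rotations (rotation i = S[i:]+S[:i]):
  rot[0] = nmjlnnkmll$
  rot[1] = mjlnnkmll$n
  rot[2] = jlnnkmll$nm
  rot[3] = lnnkmll$nmj
  rot[4] = nnkmll$nmjl
  rot[5] = nkmll$nmjln
  rot[6] = kmll$nmjlnn
  rot[7] = mll$nmjlnnk
  rot[8] = ll$nmjlnnkm
  rot[9] = l$nmjlnnkml
  rot[10] = $nmjlnnkmll
Sorted (with $ < everything):
  sorted[0] = $nmjlnnkmll  (last char: 'l')
  sorted[1] = jlnnkmll$nm  (last char: 'm')
  sorted[2] = kmll$nmjlnn  (last char: 'n')
  sorted[3] = l$nmjlnnkml  (last char: 'l')
  sorted[4] = ll$nmjlnnkm  (last char: 'm')
  sorted[5] = lnnkmll$nmj  (last char: 'j')
  sorted[6] = mjlnnkmll$n  (last char: 'n')
  sorted[7] = mll$nmjlnnk  (last char: 'k')
  sorted[8] = nkmll$nmjln  (last char: 'n')
  sorted[9] = nmjlnnkmll$  (last char: '$')
  sorted[10] = nnkmll$nmjl  (last char: 'l')
Last column: lmnlmjnkn$l
Original string S is at sorted index 9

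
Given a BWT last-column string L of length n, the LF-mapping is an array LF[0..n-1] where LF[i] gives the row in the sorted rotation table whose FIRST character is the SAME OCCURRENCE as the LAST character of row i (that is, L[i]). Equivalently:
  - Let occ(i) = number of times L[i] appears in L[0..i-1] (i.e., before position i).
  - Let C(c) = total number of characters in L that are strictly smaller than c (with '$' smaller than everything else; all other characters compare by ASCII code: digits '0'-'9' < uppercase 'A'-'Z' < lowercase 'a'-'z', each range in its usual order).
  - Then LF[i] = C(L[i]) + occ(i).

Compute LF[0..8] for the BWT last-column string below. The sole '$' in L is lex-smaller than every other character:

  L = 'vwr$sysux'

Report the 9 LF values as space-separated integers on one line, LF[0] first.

Answer: 5 6 1 0 2 8 3 4 7

Derivation:
Char counts: '$':1, 'r':1, 's':2, 'u':1, 'v':1, 'w':1, 'x':1, 'y':1
C (first-col start): C('$')=0, C('r')=1, C('s')=2, C('u')=4, C('v')=5, C('w')=6, C('x')=7, C('y')=8
L[0]='v': occ=0, LF[0]=C('v')+0=5+0=5
L[1]='w': occ=0, LF[1]=C('w')+0=6+0=6
L[2]='r': occ=0, LF[2]=C('r')+0=1+0=1
L[3]='$': occ=0, LF[3]=C('$')+0=0+0=0
L[4]='s': occ=0, LF[4]=C('s')+0=2+0=2
L[5]='y': occ=0, LF[5]=C('y')+0=8+0=8
L[6]='s': occ=1, LF[6]=C('s')+1=2+1=3
L[7]='u': occ=0, LF[7]=C('u')+0=4+0=4
L[8]='x': occ=0, LF[8]=C('x')+0=7+0=7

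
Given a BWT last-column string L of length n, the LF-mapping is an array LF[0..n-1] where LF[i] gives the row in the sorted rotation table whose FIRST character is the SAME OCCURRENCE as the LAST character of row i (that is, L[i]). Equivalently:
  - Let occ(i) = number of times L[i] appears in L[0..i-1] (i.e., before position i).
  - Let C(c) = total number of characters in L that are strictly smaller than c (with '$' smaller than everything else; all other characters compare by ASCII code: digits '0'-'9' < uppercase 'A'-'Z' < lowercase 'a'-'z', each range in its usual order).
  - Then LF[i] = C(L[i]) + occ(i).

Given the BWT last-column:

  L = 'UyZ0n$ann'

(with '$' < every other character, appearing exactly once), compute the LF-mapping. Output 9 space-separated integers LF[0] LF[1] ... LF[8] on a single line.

Answer: 2 8 3 1 5 0 4 6 7

Derivation:
Char counts: '$':1, '0':1, 'U':1, 'Z':1, 'a':1, 'n':3, 'y':1
C (first-col start): C('$')=0, C('0')=1, C('U')=2, C('Z')=3, C('a')=4, C('n')=5, C('y')=8
L[0]='U': occ=0, LF[0]=C('U')+0=2+0=2
L[1]='y': occ=0, LF[1]=C('y')+0=8+0=8
L[2]='Z': occ=0, LF[2]=C('Z')+0=3+0=3
L[3]='0': occ=0, LF[3]=C('0')+0=1+0=1
L[4]='n': occ=0, LF[4]=C('n')+0=5+0=5
L[5]='$': occ=0, LF[5]=C('$')+0=0+0=0
L[6]='a': occ=0, LF[6]=C('a')+0=4+0=4
L[7]='n': occ=1, LF[7]=C('n')+1=5+1=6
L[8]='n': occ=2, LF[8]=C('n')+2=5+2=7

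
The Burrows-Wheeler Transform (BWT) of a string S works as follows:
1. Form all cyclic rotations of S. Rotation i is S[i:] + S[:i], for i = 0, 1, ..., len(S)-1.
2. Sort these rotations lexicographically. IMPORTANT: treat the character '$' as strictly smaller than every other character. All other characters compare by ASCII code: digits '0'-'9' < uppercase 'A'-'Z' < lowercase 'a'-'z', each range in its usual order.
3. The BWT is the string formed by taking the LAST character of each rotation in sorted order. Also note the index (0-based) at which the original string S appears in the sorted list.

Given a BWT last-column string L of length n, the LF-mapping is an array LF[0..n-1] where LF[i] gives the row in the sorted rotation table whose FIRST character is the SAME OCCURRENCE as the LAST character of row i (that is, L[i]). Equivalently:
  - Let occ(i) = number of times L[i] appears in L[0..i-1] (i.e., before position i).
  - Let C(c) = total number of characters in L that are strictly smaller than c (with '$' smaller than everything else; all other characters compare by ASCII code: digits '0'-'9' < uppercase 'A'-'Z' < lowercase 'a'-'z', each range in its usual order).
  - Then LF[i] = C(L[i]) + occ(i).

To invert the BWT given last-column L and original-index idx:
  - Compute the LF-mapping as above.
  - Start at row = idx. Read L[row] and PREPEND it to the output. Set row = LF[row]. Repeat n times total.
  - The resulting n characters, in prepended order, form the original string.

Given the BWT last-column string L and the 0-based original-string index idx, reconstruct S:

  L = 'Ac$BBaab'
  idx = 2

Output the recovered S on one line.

LF mapping: 1 7 0 2 3 4 5 6
Walk LF starting at row 2, prepending L[row]:
  step 1: row=2, L[2]='$', prepend. Next row=LF[2]=0
  step 2: row=0, L[0]='A', prepend. Next row=LF[0]=1
  step 3: row=1, L[1]='c', prepend. Next row=LF[1]=7
  step 4: row=7, L[7]='b', prepend. Next row=LF[7]=6
  step 5: row=6, L[6]='a', prepend. Next row=LF[6]=5
  step 6: row=5, L[5]='a', prepend. Next row=LF[5]=4
  step 7: row=4, L[4]='B', prepend. Next row=LF[4]=3
  step 8: row=3, L[3]='B', prepend. Next row=LF[3]=2
Reversed output: BBaabcA$

Answer: BBaabcA$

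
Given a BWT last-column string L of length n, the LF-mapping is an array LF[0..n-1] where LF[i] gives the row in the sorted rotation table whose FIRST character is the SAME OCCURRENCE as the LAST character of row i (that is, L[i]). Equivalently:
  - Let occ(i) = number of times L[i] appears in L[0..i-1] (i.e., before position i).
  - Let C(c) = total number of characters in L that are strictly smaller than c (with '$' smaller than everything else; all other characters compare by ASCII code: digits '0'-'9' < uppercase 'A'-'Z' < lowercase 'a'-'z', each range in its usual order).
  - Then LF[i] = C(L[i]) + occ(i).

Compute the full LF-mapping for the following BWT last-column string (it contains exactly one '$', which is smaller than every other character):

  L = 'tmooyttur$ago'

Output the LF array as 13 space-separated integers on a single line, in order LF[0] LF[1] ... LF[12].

Char counts: '$':1, 'a':1, 'g':1, 'm':1, 'o':3, 'r':1, 't':3, 'u':1, 'y':1
C (first-col start): C('$')=0, C('a')=1, C('g')=2, C('m')=3, C('o')=4, C('r')=7, C('t')=8, C('u')=11, C('y')=12
L[0]='t': occ=0, LF[0]=C('t')+0=8+0=8
L[1]='m': occ=0, LF[1]=C('m')+0=3+0=3
L[2]='o': occ=0, LF[2]=C('o')+0=4+0=4
L[3]='o': occ=1, LF[3]=C('o')+1=4+1=5
L[4]='y': occ=0, LF[4]=C('y')+0=12+0=12
L[5]='t': occ=1, LF[5]=C('t')+1=8+1=9
L[6]='t': occ=2, LF[6]=C('t')+2=8+2=10
L[7]='u': occ=0, LF[7]=C('u')+0=11+0=11
L[8]='r': occ=0, LF[8]=C('r')+0=7+0=7
L[9]='$': occ=0, LF[9]=C('$')+0=0+0=0
L[10]='a': occ=0, LF[10]=C('a')+0=1+0=1
L[11]='g': occ=0, LF[11]=C('g')+0=2+0=2
L[12]='o': occ=2, LF[12]=C('o')+2=4+2=6

Answer: 8 3 4 5 12 9 10 11 7 0 1 2 6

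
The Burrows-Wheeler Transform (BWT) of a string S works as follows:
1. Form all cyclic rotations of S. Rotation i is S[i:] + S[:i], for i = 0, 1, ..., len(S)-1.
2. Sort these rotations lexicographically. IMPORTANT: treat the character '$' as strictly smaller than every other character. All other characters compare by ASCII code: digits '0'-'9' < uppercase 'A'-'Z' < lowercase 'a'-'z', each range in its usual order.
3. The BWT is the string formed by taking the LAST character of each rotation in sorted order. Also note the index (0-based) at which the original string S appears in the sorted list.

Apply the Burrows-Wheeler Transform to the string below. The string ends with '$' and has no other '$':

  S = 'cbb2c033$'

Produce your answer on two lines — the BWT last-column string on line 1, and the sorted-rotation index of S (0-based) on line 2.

Answer: 3cb30bc2$
8

Derivation:
All 9 rotations (rotation i = S[i:]+S[:i]):
  rot[0] = cbb2c033$
  rot[1] = bb2c033$c
  rot[2] = b2c033$cb
  rot[3] = 2c033$cbb
  rot[4] = c033$cbb2
  rot[5] = 033$cbb2c
  rot[6] = 33$cbb2c0
  rot[7] = 3$cbb2c03
  rot[8] = $cbb2c033
Sorted (with $ < everything):
  sorted[0] = $cbb2c033  (last char: '3')
  sorted[1] = 033$cbb2c  (last char: 'c')
  sorted[2] = 2c033$cbb  (last char: 'b')
  sorted[3] = 3$cbb2c03  (last char: '3')
  sorted[4] = 33$cbb2c0  (last char: '0')
  sorted[5] = b2c033$cb  (last char: 'b')
  sorted[6] = bb2c033$c  (last char: 'c')
  sorted[7] = c033$cbb2  (last char: '2')
  sorted[8] = cbb2c033$  (last char: '$')
Last column: 3cb30bc2$
Original string S is at sorted index 8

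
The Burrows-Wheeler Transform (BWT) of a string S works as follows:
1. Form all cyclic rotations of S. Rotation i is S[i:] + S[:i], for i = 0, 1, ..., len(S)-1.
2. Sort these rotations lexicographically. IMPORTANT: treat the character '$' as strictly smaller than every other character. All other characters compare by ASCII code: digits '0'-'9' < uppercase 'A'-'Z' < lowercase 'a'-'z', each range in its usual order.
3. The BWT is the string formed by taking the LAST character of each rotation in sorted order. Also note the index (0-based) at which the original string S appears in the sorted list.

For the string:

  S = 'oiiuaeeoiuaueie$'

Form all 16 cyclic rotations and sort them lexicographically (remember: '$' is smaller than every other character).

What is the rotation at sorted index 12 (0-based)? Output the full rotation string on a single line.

All 16 rotations (rotation i = S[i:]+S[:i]):
  rot[0] = oiiuaeeoiuaueie$
  rot[1] = iiuaeeoiuaueie$o
  rot[2] = iuaeeoiuaueie$oi
  rot[3] = uaeeoiuaueie$oii
  rot[4] = aeeoiuaueie$oiiu
  rot[5] = eeoiuaueie$oiiua
  rot[6] = eoiuaueie$oiiuae
  rot[7] = oiuaueie$oiiuaee
  rot[8] = iuaueie$oiiuaeeo
  rot[9] = uaueie$oiiuaeeoi
  rot[10] = aueie$oiiuaeeoiu
  rot[11] = ueie$oiiuaeeoiua
  rot[12] = eie$oiiuaeeoiuau
  rot[13] = ie$oiiuaeeoiuaue
  rot[14] = e$oiiuaeeoiuauei
  rot[15] = $oiiuaeeoiuaueie
Sorted (with $ < everything):
  sorted[0] = $oiiuaeeoiuaueie
  sorted[1] = aeeoiuaueie$oiiu
  sorted[2] = aueie$oiiuaeeoiu
  sorted[3] = e$oiiuaeeoiuauei
  sorted[4] = eeoiuaueie$oiiua
  sorted[5] = eie$oiiuaeeoiuau
  sorted[6] = eoiuaueie$oiiuae
  sorted[7] = ie$oiiuaeeoiuaue
  sorted[8] = iiuaeeoiuaueie$o
  sorted[9] = iuaeeoiuaueie$oi
  sorted[10] = iuaueie$oiiuaeeo
  sorted[11] = oiiuaeeoiuaueie$
  sorted[12] = oiuaueie$oiiuaee
  sorted[13] = uaeeoiuaueie$oii
  sorted[14] = uaueie$oiiuaeeoi
  sorted[15] = ueie$oiiuaeeoiua
sorted[12] = oiuaueie$oiiuaee

Answer: oiuaueie$oiiuaee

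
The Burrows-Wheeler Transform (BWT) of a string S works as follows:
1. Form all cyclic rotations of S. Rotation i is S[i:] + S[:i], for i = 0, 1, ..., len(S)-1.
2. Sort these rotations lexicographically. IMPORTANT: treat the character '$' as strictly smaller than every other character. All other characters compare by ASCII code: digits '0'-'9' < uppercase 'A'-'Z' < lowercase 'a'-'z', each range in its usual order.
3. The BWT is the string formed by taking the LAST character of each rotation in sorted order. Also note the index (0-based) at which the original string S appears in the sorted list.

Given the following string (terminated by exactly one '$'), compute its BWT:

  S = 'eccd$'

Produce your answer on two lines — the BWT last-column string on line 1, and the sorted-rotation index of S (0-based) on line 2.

Answer: decc$
4

Derivation:
All 5 rotations (rotation i = S[i:]+S[:i]):
  rot[0] = eccd$
  rot[1] = ccd$e
  rot[2] = cd$ec
  rot[3] = d$ecc
  rot[4] = $eccd
Sorted (with $ < everything):
  sorted[0] = $eccd  (last char: 'd')
  sorted[1] = ccd$e  (last char: 'e')
  sorted[2] = cd$ec  (last char: 'c')
  sorted[3] = d$ecc  (last char: 'c')
  sorted[4] = eccd$  (last char: '$')
Last column: decc$
Original string S is at sorted index 4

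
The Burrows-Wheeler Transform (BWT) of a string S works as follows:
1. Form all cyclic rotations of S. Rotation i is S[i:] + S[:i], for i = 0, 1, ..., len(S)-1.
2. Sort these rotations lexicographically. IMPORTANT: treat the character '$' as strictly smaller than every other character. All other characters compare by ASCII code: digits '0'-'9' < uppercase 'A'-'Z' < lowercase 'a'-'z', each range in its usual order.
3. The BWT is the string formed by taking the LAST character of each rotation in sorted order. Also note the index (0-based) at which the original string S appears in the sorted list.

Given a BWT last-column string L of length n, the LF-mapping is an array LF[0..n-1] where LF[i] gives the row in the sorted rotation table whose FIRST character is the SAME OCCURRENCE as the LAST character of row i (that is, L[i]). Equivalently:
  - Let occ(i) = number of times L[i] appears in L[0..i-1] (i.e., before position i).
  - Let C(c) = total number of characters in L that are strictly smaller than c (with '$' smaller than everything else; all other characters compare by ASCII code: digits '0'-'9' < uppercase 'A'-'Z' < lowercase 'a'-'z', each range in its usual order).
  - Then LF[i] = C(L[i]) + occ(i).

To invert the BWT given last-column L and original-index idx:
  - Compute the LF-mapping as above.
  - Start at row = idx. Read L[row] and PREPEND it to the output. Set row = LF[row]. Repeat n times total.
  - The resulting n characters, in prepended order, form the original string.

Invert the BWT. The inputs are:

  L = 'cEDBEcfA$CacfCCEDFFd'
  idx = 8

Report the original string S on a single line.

LF mapping: 14 8 6 2 9 15 18 1 0 3 13 16 19 4 5 10 7 11 12 17
Walk LF starting at row 8, prepending L[row]:
  step 1: row=8, L[8]='$', prepend. Next row=LF[8]=0
  step 2: row=0, L[0]='c', prepend. Next row=LF[0]=14
  step 3: row=14, L[14]='C', prepend. Next row=LF[14]=5
  step 4: row=5, L[5]='c', prepend. Next row=LF[5]=15
  step 5: row=15, L[15]='E', prepend. Next row=LF[15]=10
  step 6: row=10, L[10]='a', prepend. Next row=LF[10]=13
  step 7: row=13, L[13]='C', prepend. Next row=LF[13]=4
  step 8: row=4, L[4]='E', prepend. Next row=LF[4]=9
  step 9: row=9, L[9]='C', prepend. Next row=LF[9]=3
  step 10: row=3, L[3]='B', prepend. Next row=LF[3]=2
  step 11: row=2, L[2]='D', prepend. Next row=LF[2]=6
  step 12: row=6, L[6]='f', prepend. Next row=LF[6]=18
  step 13: row=18, L[18]='F', prepend. Next row=LF[18]=12
  step 14: row=12, L[12]='f', prepend. Next row=LF[12]=19
  step 15: row=19, L[19]='d', prepend. Next row=LF[19]=17
  step 16: row=17, L[17]='F', prepend. Next row=LF[17]=11
  step 17: row=11, L[11]='c', prepend. Next row=LF[11]=16
  step 18: row=16, L[16]='D', prepend. Next row=LF[16]=7
  step 19: row=7, L[7]='A', prepend. Next row=LF[7]=1
  step 20: row=1, L[1]='E', prepend. Next row=LF[1]=8
Reversed output: EADcFdfFfDBCECaEcCc$

Answer: EADcFdfFfDBCECaEcCc$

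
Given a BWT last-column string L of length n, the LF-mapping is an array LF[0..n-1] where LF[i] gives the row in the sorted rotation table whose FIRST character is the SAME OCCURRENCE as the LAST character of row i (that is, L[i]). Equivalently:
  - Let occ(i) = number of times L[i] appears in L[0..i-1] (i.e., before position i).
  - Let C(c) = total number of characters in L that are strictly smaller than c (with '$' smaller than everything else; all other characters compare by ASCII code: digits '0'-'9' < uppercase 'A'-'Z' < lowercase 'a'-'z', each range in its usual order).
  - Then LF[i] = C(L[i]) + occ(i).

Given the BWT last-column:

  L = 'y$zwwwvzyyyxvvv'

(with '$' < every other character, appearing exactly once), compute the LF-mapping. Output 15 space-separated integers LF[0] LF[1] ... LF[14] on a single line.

Answer: 9 0 13 5 6 7 1 14 10 11 12 8 2 3 4

Derivation:
Char counts: '$':1, 'v':4, 'w':3, 'x':1, 'y':4, 'z':2
C (first-col start): C('$')=0, C('v')=1, C('w')=5, C('x')=8, C('y')=9, C('z')=13
L[0]='y': occ=0, LF[0]=C('y')+0=9+0=9
L[1]='$': occ=0, LF[1]=C('$')+0=0+0=0
L[2]='z': occ=0, LF[2]=C('z')+0=13+0=13
L[3]='w': occ=0, LF[3]=C('w')+0=5+0=5
L[4]='w': occ=1, LF[4]=C('w')+1=5+1=6
L[5]='w': occ=2, LF[5]=C('w')+2=5+2=7
L[6]='v': occ=0, LF[6]=C('v')+0=1+0=1
L[7]='z': occ=1, LF[7]=C('z')+1=13+1=14
L[8]='y': occ=1, LF[8]=C('y')+1=9+1=10
L[9]='y': occ=2, LF[9]=C('y')+2=9+2=11
L[10]='y': occ=3, LF[10]=C('y')+3=9+3=12
L[11]='x': occ=0, LF[11]=C('x')+0=8+0=8
L[12]='v': occ=1, LF[12]=C('v')+1=1+1=2
L[13]='v': occ=2, LF[13]=C('v')+2=1+2=3
L[14]='v': occ=3, LF[14]=C('v')+3=1+3=4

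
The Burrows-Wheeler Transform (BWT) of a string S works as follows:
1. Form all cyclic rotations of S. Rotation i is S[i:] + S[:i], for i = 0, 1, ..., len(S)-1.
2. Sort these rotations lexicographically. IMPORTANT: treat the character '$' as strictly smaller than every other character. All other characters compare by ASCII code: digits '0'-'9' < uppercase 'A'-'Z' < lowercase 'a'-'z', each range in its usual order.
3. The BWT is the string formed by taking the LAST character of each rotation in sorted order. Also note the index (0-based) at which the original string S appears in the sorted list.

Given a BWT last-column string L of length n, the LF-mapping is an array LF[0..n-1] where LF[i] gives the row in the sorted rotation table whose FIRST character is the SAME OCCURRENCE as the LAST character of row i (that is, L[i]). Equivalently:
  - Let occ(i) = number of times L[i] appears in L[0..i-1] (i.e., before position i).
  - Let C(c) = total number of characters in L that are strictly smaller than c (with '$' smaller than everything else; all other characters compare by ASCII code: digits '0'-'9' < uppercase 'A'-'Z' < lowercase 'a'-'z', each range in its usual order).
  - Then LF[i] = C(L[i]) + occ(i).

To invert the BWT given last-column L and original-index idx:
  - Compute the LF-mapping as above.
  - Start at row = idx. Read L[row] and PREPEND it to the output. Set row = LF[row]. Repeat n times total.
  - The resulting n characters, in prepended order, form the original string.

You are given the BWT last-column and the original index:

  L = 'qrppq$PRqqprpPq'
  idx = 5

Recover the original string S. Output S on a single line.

Answer: pRpqrqqpPrPpqq$

Derivation:
LF mapping: 8 13 4 5 9 0 1 3 10 11 6 14 7 2 12
Walk LF starting at row 5, prepending L[row]:
  step 1: row=5, L[5]='$', prepend. Next row=LF[5]=0
  step 2: row=0, L[0]='q', prepend. Next row=LF[0]=8
  step 3: row=8, L[8]='q', prepend. Next row=LF[8]=10
  step 4: row=10, L[10]='p', prepend. Next row=LF[10]=6
  step 5: row=6, L[6]='P', prepend. Next row=LF[6]=1
  step 6: row=1, L[1]='r', prepend. Next row=LF[1]=13
  step 7: row=13, L[13]='P', prepend. Next row=LF[13]=2
  step 8: row=2, L[2]='p', prepend. Next row=LF[2]=4
  step 9: row=4, L[4]='q', prepend. Next row=LF[4]=9
  step 10: row=9, L[9]='q', prepend. Next row=LF[9]=11
  step 11: row=11, L[11]='r', prepend. Next row=LF[11]=14
  step 12: row=14, L[14]='q', prepend. Next row=LF[14]=12
  step 13: row=12, L[12]='p', prepend. Next row=LF[12]=7
  step 14: row=7, L[7]='R', prepend. Next row=LF[7]=3
  step 15: row=3, L[3]='p', prepend. Next row=LF[3]=5
Reversed output: pRpqrqqpPrPpqq$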